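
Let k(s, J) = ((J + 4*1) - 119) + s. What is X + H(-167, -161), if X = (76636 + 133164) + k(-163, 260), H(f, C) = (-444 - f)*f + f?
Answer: 255874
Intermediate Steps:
H(f, C) = f + f*(-444 - f) (H(f, C) = f*(-444 - f) + f = f + f*(-444 - f))
k(s, J) = -115 + J + s (k(s, J) = ((J + 4) - 119) + s = ((4 + J) - 119) + s = (-115 + J) + s = -115 + J + s)
X = 209782 (X = (76636 + 133164) + (-115 + 260 - 163) = 209800 - 18 = 209782)
X + H(-167, -161) = 209782 - 1*(-167)*(443 - 167) = 209782 - 1*(-167)*276 = 209782 + 46092 = 255874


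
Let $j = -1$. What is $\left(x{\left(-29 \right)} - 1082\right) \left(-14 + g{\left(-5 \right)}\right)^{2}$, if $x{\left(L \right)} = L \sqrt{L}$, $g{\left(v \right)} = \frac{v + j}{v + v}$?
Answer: $- \frac{4857098}{25} - \frac{130181 i \sqrt{29}}{25} \approx -1.9428 \cdot 10^{5} - 28042.0 i$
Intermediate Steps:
$g{\left(v \right)} = \frac{-1 + v}{2 v}$ ($g{\left(v \right)} = \frac{v - 1}{v + v} = \frac{-1 + v}{2 v}$)
$x{\left(L \right)} = L^{\frac{3}{2}}$
$\left(x{\left(-29 \right)} - 1082\right) \left(-14 + g{\left(-5 \right)}\right)^{2} = \left(\left(-29\right)^{\frac{3}{2}} - 1082\right) \left(-14 + \frac{-1 - 5}{2 \left(-5\right)}\right)^{2} = \left(- 29 i \sqrt{29} - 1082\right) \left(-14 + \frac{1}{2} \left(- \frac{1}{5}\right) \left(-6\right)\right)^{2} = \left(-1082 - 29 i \sqrt{29}\right) \left(-14 + \frac{3}{5}\right)^{2} = \left(-1082 - 29 i \sqrt{29}\right) \left(- \frac{67}{5}\right)^{2} = \left(-1082 - 29 i \sqrt{29}\right) \frac{4489}{25} = - \frac{4857098}{25} - \frac{130181 i \sqrt{29}}{25}$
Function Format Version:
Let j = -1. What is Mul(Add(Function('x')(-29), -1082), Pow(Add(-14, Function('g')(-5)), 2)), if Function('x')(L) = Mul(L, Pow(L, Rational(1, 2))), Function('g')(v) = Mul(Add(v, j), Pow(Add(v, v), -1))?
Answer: Add(Rational(-4857098, 25), Mul(Rational(-130181, 25), I, Pow(29, Rational(1, 2)))) ≈ Add(-1.9428e+5, Mul(-28042., I))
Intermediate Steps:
Function('g')(v) = Mul(Rational(1, 2), Pow(v, -1), Add(-1, v)) (Function('g')(v) = Mul(Add(v, -1), Pow(Add(v, v), -1)) = Mul(Add(-1, v), Pow(Mul(2, v), -1)) = Mul(Add(-1, v), Mul(Rational(1, 2), Pow(v, -1))) = Mul(Rational(1, 2), Pow(v, -1), Add(-1, v)))
Function('x')(L) = Pow(L, Rational(3, 2))
Mul(Add(Function('x')(-29), -1082), Pow(Add(-14, Function('g')(-5)), 2)) = Mul(Add(Pow(-29, Rational(3, 2)), -1082), Pow(Add(-14, Mul(Rational(1, 2), Pow(-5, -1), Add(-1, -5))), 2)) = Mul(Add(Mul(-29, I, Pow(29, Rational(1, 2))), -1082), Pow(Add(-14, Mul(Rational(1, 2), Rational(-1, 5), -6)), 2)) = Mul(Add(-1082, Mul(-29, I, Pow(29, Rational(1, 2)))), Pow(Add(-14, Rational(3, 5)), 2)) = Mul(Add(-1082, Mul(-29, I, Pow(29, Rational(1, 2)))), Pow(Rational(-67, 5), 2)) = Mul(Add(-1082, Mul(-29, I, Pow(29, Rational(1, 2)))), Rational(4489, 25)) = Add(Rational(-4857098, 25), Mul(Rational(-130181, 25), I, Pow(29, Rational(1, 2))))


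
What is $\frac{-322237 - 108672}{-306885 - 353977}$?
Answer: $\frac{430909}{660862} \approx 0.65204$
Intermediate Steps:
$\frac{-322237 - 108672}{-306885 - 353977} = \frac{-322237 + \left(-199739 + 91067\right)}{-660862} = \left(-322237 - 108672\right) \left(- \frac{1}{660862}\right) = \left(-430909\right) \left(- \frac{1}{660862}\right) = \frac{430909}{660862}$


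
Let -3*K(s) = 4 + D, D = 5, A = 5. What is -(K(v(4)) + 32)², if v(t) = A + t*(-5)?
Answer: -841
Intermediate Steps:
v(t) = 5 - 5*t (v(t) = 5 + t*(-5) = 5 - 5*t)
K(s) = -3 (K(s) = -(4 + 5)/3 = -⅓*9 = -3)
-(K(v(4)) + 32)² = -(-3 + 32)² = -1*29² = -1*841 = -841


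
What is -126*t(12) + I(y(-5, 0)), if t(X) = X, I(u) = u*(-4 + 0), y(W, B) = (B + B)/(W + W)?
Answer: -1512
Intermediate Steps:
y(W, B) = B/W (y(W, B) = (2*B)/((2*W)) = (2*B)*(1/(2*W)) = B/W)
I(u) = -4*u (I(u) = u*(-4) = -4*u)
-126*t(12) + I(y(-5, 0)) = -126*12 - 0/(-5) = -1512 - 0*(-1)/5 = -1512 - 4*0 = -1512 + 0 = -1512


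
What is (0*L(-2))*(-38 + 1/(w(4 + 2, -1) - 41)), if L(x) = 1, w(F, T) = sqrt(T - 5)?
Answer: 0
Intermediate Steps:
w(F, T) = sqrt(-5 + T)
(0*L(-2))*(-38 + 1/(w(4 + 2, -1) - 41)) = (0*1)*(-38 + 1/(sqrt(-5 - 1) - 41)) = 0*(-38 + 1/(sqrt(-6) - 41)) = 0*(-38 + 1/(I*sqrt(6) - 41)) = 0*(-38 + 1/(-41 + I*sqrt(6))) = 0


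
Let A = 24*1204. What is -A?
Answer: -28896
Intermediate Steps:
A = 28896
-A = -1*28896 = -28896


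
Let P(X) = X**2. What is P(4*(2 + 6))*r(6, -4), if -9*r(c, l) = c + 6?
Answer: -4096/3 ≈ -1365.3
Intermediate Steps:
r(c, l) = -2/3 - c/9 (r(c, l) = -(c + 6)/9 = -(6 + c)/9 = -2/3 - c/9)
P(4*(2 + 6))*r(6, -4) = (4*(2 + 6))**2*(-2/3 - 1/9*6) = (4*8)**2*(-2/3 - 2/3) = 32**2*(-4/3) = 1024*(-4/3) = -4096/3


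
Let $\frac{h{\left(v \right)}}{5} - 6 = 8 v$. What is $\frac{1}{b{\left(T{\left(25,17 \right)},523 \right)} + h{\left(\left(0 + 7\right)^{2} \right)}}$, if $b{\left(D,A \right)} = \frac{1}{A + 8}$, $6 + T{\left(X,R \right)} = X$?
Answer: $\frac{531}{1056691} \approx 0.00050251$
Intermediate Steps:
$T{\left(X,R \right)} = -6 + X$
$b{\left(D,A \right)} = \frac{1}{8 + A}$
$h{\left(v \right)} = 30 + 40 v$ ($h{\left(v \right)} = 30 + 5 \cdot 8 v = 30 + 40 v$)
$\frac{1}{b{\left(T{\left(25,17 \right)},523 \right)} + h{\left(\left(0 + 7\right)^{2} \right)}} = \frac{1}{\frac{1}{8 + 523} + \left(30 + 40 \left(0 + 7\right)^{2}\right)} = \frac{1}{\frac{1}{531} + \left(30 + 40 \cdot 7^{2}\right)} = \frac{1}{\frac{1}{531} + \left(30 + 40 \cdot 49\right)} = \frac{1}{\frac{1}{531} + \left(30 + 1960\right)} = \frac{1}{\frac{1}{531} + 1990} = \frac{1}{\frac{1056691}{531}} = \frac{531}{1056691}$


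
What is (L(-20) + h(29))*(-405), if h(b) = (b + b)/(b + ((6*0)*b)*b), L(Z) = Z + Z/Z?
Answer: 6885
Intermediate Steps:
L(Z) = 1 + Z (L(Z) = Z + 1 = 1 + Z)
h(b) = 2 (h(b) = (2*b)/(b + (0*b)*b) = (2*b)/(b + 0*b) = (2*b)/(b + 0) = (2*b)/b = 2)
(L(-20) + h(29))*(-405) = ((1 - 20) + 2)*(-405) = (-19 + 2)*(-405) = -17*(-405) = 6885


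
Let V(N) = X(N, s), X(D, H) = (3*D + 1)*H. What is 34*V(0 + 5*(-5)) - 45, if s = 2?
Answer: -5077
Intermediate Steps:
X(D, H) = H*(1 + 3*D) (X(D, H) = (1 + 3*D)*H = H*(1 + 3*D))
V(N) = 2 + 6*N (V(N) = 2*(1 + 3*N) = 2 + 6*N)
34*V(0 + 5*(-5)) - 45 = 34*(2 + 6*(0 + 5*(-5))) - 45 = 34*(2 + 6*(0 - 25)) - 45 = 34*(2 + 6*(-25)) - 45 = 34*(2 - 150) - 45 = 34*(-148) - 45 = -5032 - 45 = -5077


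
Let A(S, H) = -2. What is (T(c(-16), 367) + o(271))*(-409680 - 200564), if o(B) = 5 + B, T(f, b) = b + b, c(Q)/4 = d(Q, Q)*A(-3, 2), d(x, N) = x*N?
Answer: -616346440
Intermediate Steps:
d(x, N) = N*x
c(Q) = -8*Q² (c(Q) = 4*((Q*Q)*(-2)) = 4*(Q²*(-2)) = 4*(-2*Q²) = -8*Q²)
T(f, b) = 2*b
(T(c(-16), 367) + o(271))*(-409680 - 200564) = (2*367 + (5 + 271))*(-409680 - 200564) = (734 + 276)*(-610244) = 1010*(-610244) = -616346440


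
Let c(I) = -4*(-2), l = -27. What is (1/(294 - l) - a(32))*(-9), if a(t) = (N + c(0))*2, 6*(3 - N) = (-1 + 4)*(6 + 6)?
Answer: 9627/107 ≈ 89.972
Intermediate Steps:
c(I) = 8
N = -3 (N = 3 - (-1 + 4)*(6 + 6)/6 = 3 - 12/2 = 3 - ⅙*36 = 3 - 6 = -3)
a(t) = 10 (a(t) = (-3 + 8)*2 = 5*2 = 10)
(1/(294 - l) - a(32))*(-9) = (1/(294 - 1*(-27)) - 1*10)*(-9) = (1/(294 + 27) - 10)*(-9) = (1/321 - 10)*(-9) = -3209/321*(-9) = 9627/107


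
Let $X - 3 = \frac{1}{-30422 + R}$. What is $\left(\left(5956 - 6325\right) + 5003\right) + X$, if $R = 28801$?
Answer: $\frac{7516576}{1621} \approx 4637.0$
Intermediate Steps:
$X = \frac{4862}{1621}$ ($X = 3 + \frac{1}{-30422 + 28801} = 3 + \frac{1}{-1621} = 3 - \frac{1}{1621} = \frac{4862}{1621} \approx 2.9994$)
$\left(\left(5956 - 6325\right) + 5003\right) + X = \left(\left(5956 - 6325\right) + 5003\right) + \frac{4862}{1621} = \left(-369 + 5003\right) + \frac{4862}{1621} = 4634 + \frac{4862}{1621} = \frac{7516576}{1621}$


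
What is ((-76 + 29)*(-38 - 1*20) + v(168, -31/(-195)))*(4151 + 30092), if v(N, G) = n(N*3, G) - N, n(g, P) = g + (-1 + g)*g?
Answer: 8785863482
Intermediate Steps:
n(g, P) = g + g*(-1 + g)
v(N, G) = -N + 9*N**2 (v(N, G) = (N*3)**2 - N = (3*N)**2 - N = 9*N**2 - N = -N + 9*N**2)
((-76 + 29)*(-38 - 1*20) + v(168, -31/(-195)))*(4151 + 30092) = ((-76 + 29)*(-38 - 1*20) + 168*(-1 + 9*168))*(4151 + 30092) = (-47*(-38 - 20) + 168*(-1 + 1512))*34243 = (-47*(-58) + 168*1511)*34243 = (2726 + 253848)*34243 = 256574*34243 = 8785863482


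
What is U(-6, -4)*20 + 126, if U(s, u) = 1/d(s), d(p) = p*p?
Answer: 1139/9 ≈ 126.56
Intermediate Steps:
d(p) = p**2
U(s, u) = s**(-2) (U(s, u) = 1/(s**2) = s**(-2))
U(-6, -4)*20 + 126 = 20/(-6)**2 + 126 = (1/36)*20 + 126 = 5/9 + 126 = 1139/9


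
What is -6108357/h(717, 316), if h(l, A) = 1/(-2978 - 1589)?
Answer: 27896866419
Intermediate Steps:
h(l, A) = -1/4567 (h(l, A) = 1/(-4567) = -1/4567)
-6108357/h(717, 316) = -6108357/(-1/4567) = -6108357*(-4567) = 27896866419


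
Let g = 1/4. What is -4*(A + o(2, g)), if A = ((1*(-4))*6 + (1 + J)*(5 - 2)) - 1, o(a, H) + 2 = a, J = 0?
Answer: 88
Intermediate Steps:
g = ¼ (g = 1*(¼) = ¼ ≈ 0.25000)
o(a, H) = -2 + a
A = -22 (A = ((1*(-4))*6 + (1 + 0)*(5 - 2)) - 1 = (-4*6 + 1*3) - 1 = (-24 + 3) - 1 = -21 - 1 = -22)
-4*(A + o(2, g)) = -4*(-22 + (-2 + 2)) = -4*(-22 + 0) = -4*(-22) = 88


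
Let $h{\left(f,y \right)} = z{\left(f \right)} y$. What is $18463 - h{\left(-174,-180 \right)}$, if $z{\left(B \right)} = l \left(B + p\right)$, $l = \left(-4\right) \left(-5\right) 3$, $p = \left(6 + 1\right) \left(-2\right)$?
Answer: $-2011937$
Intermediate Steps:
$p = -14$ ($p = 7 \left(-2\right) = -14$)
$l = 60$ ($l = 20 \cdot 3 = 60$)
$z{\left(B \right)} = -840 + 60 B$ ($z{\left(B \right)} = 60 \left(B - 14\right) = 60 \left(-14 + B\right) = -840 + 60 B$)
$h{\left(f,y \right)} = y \left(-840 + 60 f\right)$ ($h{\left(f,y \right)} = \left(-840 + 60 f\right) y = y \left(-840 + 60 f\right)$)
$18463 - h{\left(-174,-180 \right)} = 18463 - 60 \left(-180\right) \left(-14 - 174\right) = 18463 - 60 \left(-180\right) \left(-188\right) = 18463 - 2030400 = -2011937$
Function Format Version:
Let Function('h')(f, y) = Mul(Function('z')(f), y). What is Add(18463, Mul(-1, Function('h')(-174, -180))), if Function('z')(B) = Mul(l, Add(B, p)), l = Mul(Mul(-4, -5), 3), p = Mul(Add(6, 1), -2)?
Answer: -2011937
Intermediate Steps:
p = -14 (p = Mul(7, -2) = -14)
l = 60 (l = Mul(20, 3) = 60)
Function('z')(B) = Add(-840, Mul(60, B)) (Function('z')(B) = Mul(60, Add(B, -14)) = Mul(60, Add(-14, B)) = Add(-840, Mul(60, B)))
Function('h')(f, y) = Mul(y, Add(-840, Mul(60, f))) (Function('h')(f, y) = Mul(Add(-840, Mul(60, f)), y) = Mul(y, Add(-840, Mul(60, f))))
Add(18463, Mul(-1, Function('h')(-174, -180))) = Add(18463, Mul(-1, Mul(60, -180, Add(-14, -174)))) = Add(18463, Mul(-1, Mul(60, -180, -188))) = Add(18463, Mul(-1, 2030400)) = Add(18463, -2030400) = -2011937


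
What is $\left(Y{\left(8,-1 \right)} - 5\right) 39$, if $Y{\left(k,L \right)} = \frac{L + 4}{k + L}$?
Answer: $- \frac{1248}{7} \approx -178.29$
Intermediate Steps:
$Y{\left(k,L \right)} = \frac{4 + L}{L + k}$
$\left(Y{\left(8,-1 \right)} - 5\right) 39 = \left(\frac{4 - 1}{-1 + 8} - 5\right) 39 = \left(\frac{1}{7} \cdot 3 - 5\right) 39 = \left(\frac{3}{7} - 5\right) 39 = \left(- \frac{32}{7}\right) 39 = - \frac{1248}{7}$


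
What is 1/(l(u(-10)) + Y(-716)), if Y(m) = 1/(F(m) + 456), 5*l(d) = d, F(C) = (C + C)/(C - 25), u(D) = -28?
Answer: -1696640/9497479 ≈ -0.17864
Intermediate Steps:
F(C) = 2*C/(-25 + C) (F(C) = (2*C)/(-25 + C) = 2*C/(-25 + C))
l(d) = d/5
Y(m) = 1/(456 + 2*m/(-25 + m)) (Y(m) = 1/(2*m/(-25 + m) + 456) = 1/(456 + 2*m/(-25 + m)))
1/(l(u(-10)) + Y(-716)) = 1/((⅕)*(-28) + (-25 - 716)/(2*(-5700 + 229*(-716)))) = 1/(-28/5 + (½)*(-741)/(-5700 - 163964)) = 1/(-28/5 + (½)*(-741)/(-169664)) = 1/(-28/5 + (½)*(-1/169664)*(-741)) = 1/(-28/5 + 741/339328) = 1/(-9497479/1696640) = -1696640/9497479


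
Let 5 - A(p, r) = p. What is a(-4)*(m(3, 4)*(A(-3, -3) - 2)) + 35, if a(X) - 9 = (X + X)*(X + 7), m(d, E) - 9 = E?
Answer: -1135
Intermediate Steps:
m(d, E) = 9 + E
a(X) = 9 + 2*X*(7 + X) (a(X) = 9 + (X + X)*(X + 7) = 9 + (2*X)*(7 + X) = 9 + 2*X*(7 + X))
A(p, r) = 5 - p
a(-4)*(m(3, 4)*(A(-3, -3) - 2)) + 35 = (9 + 2*(-4)² + 14*(-4))*((9 + 4)*((5 - 1*(-3)) - 2)) + 35 = (9 + 2*16 - 56)*(13*((5 + 3) - 2)) + 35 = (9 + 32 - 56)*(13*(8 - 2)) + 35 = -195*6 + 35 = -15*78 + 35 = -1170 + 35 = -1135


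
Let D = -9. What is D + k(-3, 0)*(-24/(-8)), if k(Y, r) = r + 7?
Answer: 12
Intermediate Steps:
k(Y, r) = 7 + r
D + k(-3, 0)*(-24/(-8)) = -9 + (7 + 0)*(-24/(-8)) = -9 + 7*(-24*(-⅛)) = -9 + 7*3 = -9 + 21 = 12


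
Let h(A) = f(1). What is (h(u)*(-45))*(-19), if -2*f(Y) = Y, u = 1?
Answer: -855/2 ≈ -427.50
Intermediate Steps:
f(Y) = -Y/2
h(A) = -½ (h(A) = -½*1 = -½)
(h(u)*(-45))*(-19) = -½*(-45)*(-19) = (45/2)*(-19) = -855/2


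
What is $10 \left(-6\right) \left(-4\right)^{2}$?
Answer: $-960$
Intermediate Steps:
$10 \left(-6\right) \left(-4\right)^{2} = \left(-60\right) 16 = -960$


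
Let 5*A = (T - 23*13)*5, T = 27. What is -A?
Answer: 272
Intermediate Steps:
A = -272 (A = ((27 - 23*13)*5)/5 = ((27 - 299)*5)/5 = (-272*5)/5 = (⅕)*(-1360) = -272)
-A = -1*(-272) = 272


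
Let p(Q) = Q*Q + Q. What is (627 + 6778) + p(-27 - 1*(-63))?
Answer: 8737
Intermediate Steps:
p(Q) = Q + Q**2 (p(Q) = Q**2 + Q = Q + Q**2)
(627 + 6778) + p(-27 - 1*(-63)) = (627 + 6778) + (-27 - 1*(-63))*(1 + (-27 - 1*(-63))) = 7405 + (-27 + 63)*(1 + (-27 + 63)) = 7405 + 36*(1 + 36) = 7405 + 36*37 = 7405 + 1332 = 8737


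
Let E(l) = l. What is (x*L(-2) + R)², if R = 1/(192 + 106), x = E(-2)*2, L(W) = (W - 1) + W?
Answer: 35533521/88804 ≈ 400.13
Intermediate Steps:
L(W) = -1 + 2*W (L(W) = (-1 + W) + W = -1 + 2*W)
x = -4 (x = -2*2 = -4)
R = 1/298 ≈ 0.0033557
(x*L(-2) + R)² = (-4*(-1 + 2*(-2)) + 1/298)² = (-4*(-1 - 4) + 1/298)² = (-4*(-5) + 1/298)² = (20 + 1/298)² = (5961/298)² = 35533521/88804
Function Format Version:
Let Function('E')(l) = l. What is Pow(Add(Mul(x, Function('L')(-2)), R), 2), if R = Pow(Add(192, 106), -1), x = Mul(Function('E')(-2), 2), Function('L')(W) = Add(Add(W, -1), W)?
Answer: Rational(35533521, 88804) ≈ 400.13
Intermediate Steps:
Function('L')(W) = Add(-1, Mul(2, W)) (Function('L')(W) = Add(Add(-1, W), W) = Add(-1, Mul(2, W)))
x = -4 (x = Mul(-2, 2) = -4)
R = Rational(1, 298) (R = Pow(298, -1) = Rational(1, 298) ≈ 0.0033557)
Pow(Add(Mul(x, Function('L')(-2)), R), 2) = Pow(Add(Mul(-4, Add(-1, Mul(2, -2))), Rational(1, 298)), 2) = Pow(Add(Mul(-4, Add(-1, -4)), Rational(1, 298)), 2) = Pow(Add(Mul(-4, -5), Rational(1, 298)), 2) = Pow(Add(20, Rational(1, 298)), 2) = Pow(Rational(5961, 298), 2) = Rational(35533521, 88804)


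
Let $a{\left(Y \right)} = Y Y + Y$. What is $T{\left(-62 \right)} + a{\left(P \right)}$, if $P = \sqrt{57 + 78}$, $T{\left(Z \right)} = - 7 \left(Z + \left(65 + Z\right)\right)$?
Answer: $548 + 3 \sqrt{15} \approx 559.62$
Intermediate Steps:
$T{\left(Z \right)} = -455 - 14 Z$ ($T{\left(Z \right)} = - 7 \left(65 + 2 Z\right) = -455 - 14 Z$)
$P = 3 \sqrt{15}$ ($P = \sqrt{135} = 3 \sqrt{15} \approx 11.619$)
$a{\left(Y \right)} = Y + Y^{2}$ ($a{\left(Y \right)} = Y^{2} + Y = Y + Y^{2}$)
$T{\left(-62 \right)} + a{\left(P \right)} = \left(-455 - -868\right) + 3 \sqrt{15} \left(1 + 3 \sqrt{15}\right) = \left(-455 + 868\right) + 3 \sqrt{15} \left(1 + 3 \sqrt{15}\right) = 413 + 3 \sqrt{15} \left(1 + 3 \sqrt{15}\right)$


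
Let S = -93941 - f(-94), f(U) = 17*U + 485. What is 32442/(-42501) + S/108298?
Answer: -1243114424/767128883 ≈ -1.6205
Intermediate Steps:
f(U) = 485 + 17*U
S = -92828 (S = -93941 - (485 + 17*(-94)) = -93941 - (485 - 1598) = -93941 - 1*(-1113) = -93941 + 1113 = -92828)
32442/(-42501) + S/108298 = 32442/(-42501) - 92828/108298 = 32442*(-1/42501) - 92828*1/108298 = -10814/14167 - 46414/54149 = -1243114424/767128883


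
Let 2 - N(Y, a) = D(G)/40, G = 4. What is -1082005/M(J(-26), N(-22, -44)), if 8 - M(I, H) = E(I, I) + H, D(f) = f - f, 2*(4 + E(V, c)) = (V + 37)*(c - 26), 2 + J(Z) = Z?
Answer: -1082005/253 ≈ -4276.7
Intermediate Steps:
J(Z) = -2 + Z
E(V, c) = -4 + (-26 + c)*(37 + V)/2 (E(V, c) = -4 + ((V + 37)*(c - 26))/2 = -4 + ((37 + V)*(-26 + c))/2 = -4 + ((-26 + c)*(37 + V))/2 = -4 + (-26 + c)*(37 + V)/2)
D(f) = 0
N(Y, a) = 2 (N(Y, a) = 2 - 0/40 = 2 - 1*0 = 2 + 0 = 2)
M(I, H) = 493 - H - 11*I/2 - I**2/2 (M(I, H) = 8 - ((-485 - 13*I + 37*I/2 + I*I/2) + H) = 8 - ((-485 - 13*I + 37*I/2 + I**2/2) + H) = 8 - ((-485 + I**2/2 + 11*I/2) + H) = 8 - (-485 + H + I**2/2 + 11*I/2) = 8 + (485 - H - 11*I/2 - I**2/2) = 493 - H - 11*I/2 - I**2/2)
-1082005/M(J(-26), N(-22, -44)) = -1082005/(493 - 1*2 - 11*(-2 - 26)/2 - (-2 - 26)**2/2) = -1082005/(493 - 2 - 11/2*(-28) - 1/2*(-28)**2) = -1082005/(493 - 2 + 154 - 1/2*784) = -1082005/(493 - 2 + 154 - 392) = -1082005/253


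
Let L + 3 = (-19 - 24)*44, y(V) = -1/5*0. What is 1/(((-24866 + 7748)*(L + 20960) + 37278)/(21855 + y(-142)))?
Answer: -7285/108772464 ≈ -6.6975e-5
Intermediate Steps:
y(V) = 0 (y(V) = -1*⅕*0 = -⅕*0 = 0)
L = -1895 (L = -3 + (-19 - 24)*44 = -3 - 43*44 = -3 - 1892 = -1895)
1/(((-24866 + 7748)*(L + 20960) + 37278)/(21855 + y(-142))) = 1/(((-24866 + 7748)*(-1895 + 20960) + 37278)/(21855 + 0)) = 1/((-17118*19065 + 37278)/21855) = 1/((-326354670 + 37278)*(1/21855)) = 1/(-326317392*1/21855) = 1/(-108772464/7285) = -7285/108772464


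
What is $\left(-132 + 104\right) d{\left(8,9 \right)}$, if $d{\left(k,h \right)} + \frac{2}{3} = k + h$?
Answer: $- \frac{1372}{3} \approx -457.33$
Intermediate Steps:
$d{\left(k,h \right)} = - \frac{2}{3} + h + k$ ($d{\left(k,h \right)} = - \frac{2}{3} + \left(k + h\right) = - \frac{2}{3} + \left(h + k\right) = - \frac{2}{3} + h + k$)
$\left(-132 + 104\right) d{\left(8,9 \right)} = \left(-132 + 104\right) \left(- \frac{2}{3} + 9 + 8\right) = \left(-28\right) \frac{49}{3} = - \frac{1372}{3}$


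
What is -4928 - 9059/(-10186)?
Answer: -50187549/10186 ≈ -4927.1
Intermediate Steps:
-4928 - 9059/(-10186) = -4928 - 9059*(-1/10186) = -4928 + 9059/10186 = -50187549/10186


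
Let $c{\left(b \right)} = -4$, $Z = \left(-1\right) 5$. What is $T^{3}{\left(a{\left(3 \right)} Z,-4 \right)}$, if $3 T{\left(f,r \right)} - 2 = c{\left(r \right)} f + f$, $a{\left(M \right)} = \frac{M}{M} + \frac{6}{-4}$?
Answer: $- \frac{1331}{216} \approx -6.162$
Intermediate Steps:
$a{\left(M \right)} = - \frac{1}{2}$ ($a{\left(M \right)} = 1 + 6 \left(- \frac{1}{4}\right) = 1 - \frac{3}{2} = - \frac{1}{2}$)
$Z = -5$
$T{\left(f,r \right)} = \frac{2}{3} - f$ ($T{\left(f,r \right)} = \frac{2}{3} + \frac{- 4 f + f}{3} = \frac{2}{3} + \frac{\left(-3\right) f}{3} = \frac{2}{3} - f$)
$T^{3}{\left(a{\left(3 \right)} Z,-4 \right)} = \left(\frac{2}{3} - \left(- \frac{1}{2}\right) \left(-5\right)\right)^{3} = \left(\frac{2}{3} - \frac{5}{2}\right)^{3} = \left(- \frac{11}{6}\right)^{3} = - \frac{1331}{216}$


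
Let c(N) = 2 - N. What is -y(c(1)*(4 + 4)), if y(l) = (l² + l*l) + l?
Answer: -136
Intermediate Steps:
y(l) = l + 2*l² (y(l) = (l² + l²) + l = 2*l² + l = l + 2*l²)
-y(c(1)*(4 + 4)) = -(2 - 1*1)*(4 + 4)*(1 + 2*((2 - 1*1)*(4 + 4))) = -(2 - 1)*8*(1 + 2*((2 - 1)*8)) = -1*8*(1 + 2*(1*8)) = -8*(1 + 2*8) = -8*(1 + 16) = -8*17 = -1*136 = -136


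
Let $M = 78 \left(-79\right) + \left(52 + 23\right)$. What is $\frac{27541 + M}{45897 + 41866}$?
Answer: $\frac{21454}{87763} \approx 0.24445$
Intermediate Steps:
$M = -6087$ ($M = -6162 + 75 = -6087$)
$\frac{27541 + M}{45897 + 41866} = \frac{27541 - 6087}{45897 + 41866} = \frac{21454}{87763}$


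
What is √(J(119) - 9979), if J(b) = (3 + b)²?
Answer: 3*√545 ≈ 70.036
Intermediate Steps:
√(J(119) - 9979) = √((3 + 119)² - 9979) = √(122² - 9979) = √(14884 - 9979) = √4905 = 3*√545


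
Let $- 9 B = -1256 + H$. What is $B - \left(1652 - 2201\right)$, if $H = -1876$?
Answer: $897$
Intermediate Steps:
$B = 348$ ($B = - \frac{-1256 - 1876}{9} = \left(- \frac{1}{9}\right) \left(-3132\right) = 348$)
$B - \left(1652 - 2201\right) = 348 - \left(1652 - 2201\right) = 348 - -549 = 348 + 549 = 897$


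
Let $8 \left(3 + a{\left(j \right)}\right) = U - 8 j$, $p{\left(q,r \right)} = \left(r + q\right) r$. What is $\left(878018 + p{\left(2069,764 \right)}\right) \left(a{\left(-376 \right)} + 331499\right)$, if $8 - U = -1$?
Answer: $\frac{4038803006775}{4} \approx 1.0097 \cdot 10^{12}$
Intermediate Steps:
$U = 9$ ($U = 8 - -1 = 8 + 1 = 9$)
$p{\left(q,r \right)} = r \left(q + r\right)$ ($p{\left(q,r \right)} = \left(q + r\right) r = r \left(q + r\right)$)
$a{\left(j \right)} = - \frac{15}{8} - j$ ($a{\left(j \right)} = -3 + \frac{9 - 8 j}{8} = -3 - \left(- \frac{9}{8} + j\right) = - \frac{15}{8} - j$)
$\left(878018 + p{\left(2069,764 \right)}\right) \left(a{\left(-376 \right)} + 331499\right) = \left(878018 + 764 \left(2069 + 764\right)\right) \left(\left(- \frac{15}{8} - -376\right) + 331499\right) = \left(878018 + 764 \cdot 2833\right) \left(\left(- \frac{15}{8} + 376\right) + 331499\right) = \left(878018 + 2164412\right) \left(\frac{2993}{8} + 331499\right) = 3042430 \cdot \frac{2654985}{8} = \frac{4038803006775}{4}$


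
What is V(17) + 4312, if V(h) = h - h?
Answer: 4312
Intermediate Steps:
V(h) = 0
V(17) + 4312 = 0 + 4312 = 4312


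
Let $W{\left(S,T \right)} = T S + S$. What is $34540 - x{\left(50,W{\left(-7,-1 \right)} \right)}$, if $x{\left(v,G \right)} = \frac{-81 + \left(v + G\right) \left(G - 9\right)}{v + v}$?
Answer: $\frac{3454531}{100} \approx 34545.0$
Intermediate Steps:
$W{\left(S,T \right)} = S + S T$ ($W{\left(S,T \right)} = S T + S = S + S T$)
$x{\left(v,G \right)} = \frac{-81 + \left(-9 + G\right) \left(G + v\right)}{2 v}$ ($x{\left(v,G \right)} = \frac{-81 + \left(G + v\right) \left(-9 + G\right)}{2 v} = \left(-81 + \left(-9 + G\right) \left(G + v\right)\right) \frac{1}{2 v} = \frac{-81 + \left(-9 + G\right) \left(G + v\right)}{2 v}$)
$34540 - x{\left(50,W{\left(-7,-1 \right)} \right)} = 34540 - \frac{-81 + \left(- 7 \left(1 - 1\right)\right)^{2} - 9 \left(- 7 \left(1 - 1\right)\right) + 50 \left(-9 - 7 \left(1 - 1\right)\right)}{2 \cdot 50} = 34540 - \frac{1}{2} \cdot \frac{1}{50} \left(-81 + \left(\left(-7\right) 0\right)^{2} - 9 \left(\left(-7\right) 0\right) + 50 \left(-9 - 0\right)\right) = 34540 - \frac{1}{2} \cdot \frac{1}{50} \left(-81 + 0^{2} - 0 + 50 \left(-9 + 0\right)\right) = 34540 - \frac{1}{2} \cdot \frac{1}{50} \left(-81 + 0 + 0 + 50 \left(-9\right)\right) = 34540 - \frac{1}{2} \cdot \frac{1}{50} \left(-81 + 0 + 0 - 450\right) = 34540 - \frac{1}{2} \cdot \frac{1}{50} \left(-531\right) = 34540 - - \frac{531}{100} = 34540 + \frac{531}{100} = \frac{3454531}{100}$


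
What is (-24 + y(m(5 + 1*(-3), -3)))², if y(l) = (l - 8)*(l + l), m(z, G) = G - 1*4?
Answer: 34596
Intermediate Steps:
m(z, G) = -4 + G (m(z, G) = G - 4 = -4 + G)
y(l) = 2*l*(-8 + l) (y(l) = (-8 + l)*(2*l) = 2*l*(-8 + l))
(-24 + y(m(5 + 1*(-3), -3)))² = (-24 + 2*(-4 - 3)*(-8 + (-4 - 3)))² = (-24 + 2*(-7)*(-8 - 7))² = (-24 + 2*(-7)*(-15))² = (-24 + 210)² = 186² = 34596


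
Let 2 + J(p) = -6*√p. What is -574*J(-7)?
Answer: 1148 + 3444*I*√7 ≈ 1148.0 + 9112.0*I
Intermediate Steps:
J(p) = -2 - 6*√p
-574*J(-7) = -574*(-2 - 6*I*√7) = 1148 + 3444*I*√7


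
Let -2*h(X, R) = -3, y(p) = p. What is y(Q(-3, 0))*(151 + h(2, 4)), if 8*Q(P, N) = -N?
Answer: 0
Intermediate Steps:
Q(P, N) = -N/8 (Q(P, N) = (-N)/8 = -N/8)
h(X, R) = 3/2 (h(X, R) = -½*(-3) = 3/2)
y(Q(-3, 0))*(151 + h(2, 4)) = (-⅛*0)*(151 + 3/2) = 0*(305/2) = 0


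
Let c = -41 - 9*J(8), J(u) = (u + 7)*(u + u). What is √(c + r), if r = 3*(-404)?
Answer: I*√3413 ≈ 58.421*I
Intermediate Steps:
J(u) = 2*u*(7 + u) (J(u) = (7 + u)*(2*u) = 2*u*(7 + u))
r = -1212
c = -2201 (c = -41 - 18*8*(7 + 8) = -41 - 18*8*15 = -41 - 9*240 = -41 - 2160 = -2201)
√(c + r) = √(-2201 - 1212) = √(-3413) = I*√3413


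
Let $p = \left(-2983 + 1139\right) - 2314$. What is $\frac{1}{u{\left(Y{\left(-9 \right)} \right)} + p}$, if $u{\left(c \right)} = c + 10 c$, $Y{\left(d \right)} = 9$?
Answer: $- \frac{1}{4059} \approx -0.00024637$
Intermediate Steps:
$u{\left(c \right)} = 11 c$
$p = -4158$ ($p = -1844 - 2314 = -4158$)
$\frac{1}{u{\left(Y{\left(-9 \right)} \right)} + p} = \frac{1}{11 \cdot 9 - 4158} = \frac{1}{99 - 4158} = \frac{1}{-4059} = - \frac{1}{4059}$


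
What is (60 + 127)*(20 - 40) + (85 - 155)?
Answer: -3810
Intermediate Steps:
(60 + 127)*(20 - 40) + (85 - 155) = 187*(-20) - 70 = -3740 - 70 = -3810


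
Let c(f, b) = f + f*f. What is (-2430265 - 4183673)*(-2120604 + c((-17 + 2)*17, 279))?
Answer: 13597158614292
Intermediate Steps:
c(f, b) = f + f**2
(-2430265 - 4183673)*(-2120604 + c((-17 + 2)*17, 279)) = (-2430265 - 4183673)*(-2120604 + ((-17 + 2)*17)*(1 + (-17 + 2)*17)) = -6613938*(-2120604 + (-15*17)*(1 - 15*17)) = -6613938*(-2120604 - 255*(1 - 255)) = -6613938*(-2120604 - 255*(-254)) = -6613938*(-2120604 + 64770) = -6613938*(-2055834) = 13597158614292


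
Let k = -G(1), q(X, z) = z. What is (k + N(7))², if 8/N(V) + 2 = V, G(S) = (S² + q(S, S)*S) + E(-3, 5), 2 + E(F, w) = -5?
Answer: 1089/25 ≈ 43.560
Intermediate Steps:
E(F, w) = -7 (E(F, w) = -2 - 5 = -7)
G(S) = -7 + 2*S² (G(S) = (S² + S*S) - 7 = (S² + S²) - 7 = 2*S² - 7 = -7 + 2*S²)
N(V) = 8/(-2 + V)
k = 5 (k = -(-7 + 2*1²) = -(-7 + 2*1) = -(-7 + 2) = -1*(-5) = 5)
(k + N(7))² = (5 + 8/(-2 + 7))² = (5 + 8/5)² = (33/5)² = 1089/25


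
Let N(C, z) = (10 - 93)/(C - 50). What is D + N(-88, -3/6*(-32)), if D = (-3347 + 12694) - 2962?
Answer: 881213/138 ≈ 6385.6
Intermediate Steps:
D = 6385 (D = 9347 - 2962 = 6385)
N(C, z) = -83/(-50 + C)
D + N(-88, -3/6*(-32)) = 6385 - 83/(-50 - 88) = 6385 - 83/(-138) = 6385 - 83*(-1/138) = 6385 + 83/138 = 881213/138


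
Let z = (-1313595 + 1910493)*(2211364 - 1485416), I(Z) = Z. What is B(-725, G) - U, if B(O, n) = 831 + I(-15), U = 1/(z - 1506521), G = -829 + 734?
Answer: 353585368670927/433315402783 ≈ 816.00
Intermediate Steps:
G = -95
z = 433316909304 (z = 596898*725948 = 433316909304)
U = 1/433315402783 (U = 1/(433316909304 - 1506521) = 1/433315402783 ≈ 2.3078e-12)
B(O, n) = 816 (B(O, n) = 831 - 15 = 816)
B(-725, G) - U = 816 - 1*1/433315402783 = 816 - 1/433315402783 = 353585368670927/433315402783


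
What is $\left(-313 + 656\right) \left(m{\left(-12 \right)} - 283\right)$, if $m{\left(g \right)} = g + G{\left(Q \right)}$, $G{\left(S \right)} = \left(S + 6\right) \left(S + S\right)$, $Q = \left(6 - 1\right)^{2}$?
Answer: $430465$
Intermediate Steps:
$Q = 25$ ($Q = 5^{2} = 25$)
$G{\left(S \right)} = 2 S \left(6 + S\right)$ ($G{\left(S \right)} = \left(6 + S\right) 2 S = 2 S \left(6 + S\right)$)
$m{\left(g \right)} = 1550 + g$ ($m{\left(g \right)} = g + 2 \cdot 25 \left(6 + 25\right) = g + 2 \cdot 25 \cdot 31 = g + 1550 = 1550 + g$)
$\left(-313 + 656\right) \left(m{\left(-12 \right)} - 283\right) = \left(-313 + 656\right) \left(\left(1550 - 12\right) - 283\right) = 343 \left(1538 - 283\right) = 343 \cdot 1255 = 430465$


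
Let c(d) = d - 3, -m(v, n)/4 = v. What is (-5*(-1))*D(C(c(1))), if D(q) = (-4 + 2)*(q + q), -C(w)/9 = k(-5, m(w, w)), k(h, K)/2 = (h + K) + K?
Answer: 3960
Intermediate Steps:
m(v, n) = -4*v
c(d) = -3 + d
k(h, K) = 2*h + 4*K (k(h, K) = 2*((h + K) + K) = 2*((K + h) + K) = 2*(h + 2*K) = 2*h + 4*K)
C(w) = 90 + 144*w (C(w) = -9*(2*(-5) + 4*(-4*w)) = -9*(-10 - 16*w) = 90 + 144*w)
D(q) = -4*q
(-5*(-1))*D(C(c(1))) = (-5*(-1))*(-4*(90 + 144*(-3 + 1))) = 5*(-4*(90 + 144*(-2))) = 5*(-4*(90 - 288)) = 5*(-4*(-198)) = 5*792 = 3960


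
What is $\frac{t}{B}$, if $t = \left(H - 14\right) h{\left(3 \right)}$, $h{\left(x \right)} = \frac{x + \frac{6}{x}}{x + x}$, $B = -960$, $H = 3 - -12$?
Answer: $- \frac{1}{1152} \approx -0.00086806$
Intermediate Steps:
$H = 15$ ($H = 3 + 12 = 15$)
$h{\left(x \right)} = \frac{x + \frac{6}{x}}{2 x}$
$t = \frac{5}{6}$ ($t = \left(15 - 14\right) \left(\frac{1}{2} + \frac{3}{9}\right) = 1 \left(\frac{1}{2} + 3 \cdot \frac{1}{9}\right) = 1 \left(\frac{1}{2} + \frac{1}{3}\right) = 1 \cdot \frac{5}{6} = \frac{5}{6} \approx 0.83333$)
$\frac{t}{B} = \frac{5}{6 \left(-960\right)} = \frac{5}{6} \left(- \frac{1}{960}\right) = - \frac{1}{1152}$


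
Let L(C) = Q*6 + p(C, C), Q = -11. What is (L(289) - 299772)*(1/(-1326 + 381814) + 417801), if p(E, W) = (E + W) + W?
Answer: -47526901720071219/380488 ≈ -1.2491e+11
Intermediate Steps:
p(E, W) = E + 2*W
L(C) = -66 + 3*C (L(C) = -11*6 + (C + 2*C) = -66 + 3*C)
(L(289) - 299772)*(1/(-1326 + 381814) + 417801) = ((-66 + 3*289) - 299772)*(1/(-1326 + 381814) + 417801) = ((-66 + 867) - 299772)*(1/380488 + 417801) = (801 - 299772)*(1/380488 + 417801) = -298971*158968266889/380488 = -47526901720071219/380488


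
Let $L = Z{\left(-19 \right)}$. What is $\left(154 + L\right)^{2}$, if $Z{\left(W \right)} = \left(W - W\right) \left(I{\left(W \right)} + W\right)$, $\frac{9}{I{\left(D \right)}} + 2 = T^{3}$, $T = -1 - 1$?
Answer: $23716$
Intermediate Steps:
$T = -2$ ($T = -1 - 1 = -2$)
$I{\left(D \right)} = - \frac{9}{10}$ ($I{\left(D \right)} = \frac{9}{-2 + \left(-2\right)^{3}} = \frac{9}{-2 - 8} = \frac{9}{-10} = 9 \left(- \frac{1}{10}\right) = - \frac{9}{10}$)
$Z{\left(W \right)} = 0$ ($Z{\left(W \right)} = \left(W - W\right) \left(- \frac{9}{10} + W\right) = 0 \left(- \frac{9}{10} + W\right) = 0$)
$L = 0$
$\left(154 + L\right)^{2} = \left(154 + 0\right)^{2} = 154^{2} = 23716$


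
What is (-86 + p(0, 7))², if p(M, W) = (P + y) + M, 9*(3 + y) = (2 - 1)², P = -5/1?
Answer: 714025/81 ≈ 8815.1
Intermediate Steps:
P = -5 (P = -5*1 = -5)
y = -26/9 (y = -3 + (2 - 1)²/9 = -3 + (⅑)*1² = -3 + (⅑)*1 = -3 + ⅑ = -26/9 ≈ -2.8889)
p(M, W) = -71/9 + M (p(M, W) = (-5 - 26/9) + M = -71/9 + M)
(-86 + p(0, 7))² = (-86 + (-71/9 + 0))² = (-86 - 71/9)² = (-845/9)² = 714025/81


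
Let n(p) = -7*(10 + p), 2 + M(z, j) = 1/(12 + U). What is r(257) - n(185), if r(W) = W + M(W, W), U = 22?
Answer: 55081/34 ≈ 1620.0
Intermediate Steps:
M(z, j) = -67/34 (M(z, j) = -2 + 1/(12 + 22) = -2 + 1/34 = -67/34)
n(p) = -70 - 7*p
r(W) = -67/34 + W (r(W) = W - 67/34 = -67/34 + W)
r(257) - n(185) = (-67/34 + 257) - (-70 - 7*185) = 8671/34 - (-70 - 1295) = 8671/34 - 1*(-1365) = 8671/34 + 1365 = 55081/34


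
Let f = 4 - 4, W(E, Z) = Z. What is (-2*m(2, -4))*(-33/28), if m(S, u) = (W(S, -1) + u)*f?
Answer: 0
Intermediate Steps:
f = 0
m(S, u) = 0 (m(S, u) = (-1 + u)*0 = 0)
(-2*m(2, -4))*(-33/28) = (-2*0)*(-33/28) = 0*(-33*1/28) = 0*(-33/28) = 0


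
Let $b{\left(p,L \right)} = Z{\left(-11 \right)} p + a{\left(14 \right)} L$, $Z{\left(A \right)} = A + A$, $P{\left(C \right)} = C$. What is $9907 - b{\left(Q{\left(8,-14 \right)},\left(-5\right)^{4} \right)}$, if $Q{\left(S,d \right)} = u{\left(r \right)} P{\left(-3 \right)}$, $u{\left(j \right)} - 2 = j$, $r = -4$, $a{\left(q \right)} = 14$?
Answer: $1289$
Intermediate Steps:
$Z{\left(A \right)} = 2 A$
$u{\left(j \right)} = 2 + j$
$Q{\left(S,d \right)} = 6$ ($Q{\left(S,d \right)} = \left(2 - 4\right) \left(-3\right) = \left(-2\right) \left(-3\right) = 6$)
$b{\left(p,L \right)} = - 22 p + 14 L$ ($b{\left(p,L \right)} = 2 \left(-11\right) p + 14 L = - 22 p + 14 L$)
$9907 - b{\left(Q{\left(8,-14 \right)},\left(-5\right)^{4} \right)} = 9907 - \left(\left(-22\right) 6 + 14 \left(-5\right)^{4}\right) = 9907 - \left(-132 + 14 \cdot 625\right) = 9907 - \left(-132 + 8750\right) = 9907 - 8618 = 1289$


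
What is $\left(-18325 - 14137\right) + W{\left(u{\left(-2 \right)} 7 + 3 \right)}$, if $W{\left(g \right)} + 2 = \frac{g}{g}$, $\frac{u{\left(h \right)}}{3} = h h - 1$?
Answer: $-32463$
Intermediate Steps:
$u{\left(h \right)} = -3 + 3 h^{2}$ ($u{\left(h \right)} = 3 \left(h h - 1\right) = 3 \left(h^{2} - 1\right) = 3 \left(-1 + h^{2}\right) = -3 + 3 h^{2}$)
$W{\left(g \right)} = -1$ ($W{\left(g \right)} = -2 + \frac{g}{g} = -2 + 1 = -1$)
$\left(-18325 - 14137\right) + W{\left(u{\left(-2 \right)} 7 + 3 \right)} = \left(-18325 - 14137\right) - 1 = -32462 - 1 = -32463$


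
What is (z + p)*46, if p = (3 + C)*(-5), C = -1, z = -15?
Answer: -1150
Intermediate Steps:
p = -10 (p = (3 - 1)*(-5) = 2*(-5) = -10)
(z + p)*46 = (-15 - 10)*46 = -25*46 = -1150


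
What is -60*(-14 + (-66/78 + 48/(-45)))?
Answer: 12412/13 ≈ 954.77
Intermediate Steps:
-60*(-14 + (-66/78 + 48/(-45))) = -60*(-14 + (-66*1/78 + 48*(-1/45))) = -60*(-14 + (-11/13 - 16/15)) = -60*(-14 - 373/195) = -60*(-3103/195) = 12412/13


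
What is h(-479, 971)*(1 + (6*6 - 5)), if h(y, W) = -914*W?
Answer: -28399808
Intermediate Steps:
h(-479, 971)*(1 + (6*6 - 5)) = (-914*971)*(1 + (6*6 - 5)) = -887494*(1 + (36 - 5)) = -887494*(1 + 31) = -887494*32 = -28399808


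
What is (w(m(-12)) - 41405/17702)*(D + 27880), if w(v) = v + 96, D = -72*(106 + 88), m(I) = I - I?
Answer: 11532957572/8851 ≈ 1.3030e+6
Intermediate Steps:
m(I) = 0
D = -13968 (D = -72*194 = -13968)
w(v) = 96 + v
(w(m(-12)) - 41405/17702)*(D + 27880) = ((96 + 0) - 41405/17702)*(-13968 + 27880) = (96 - 41405*1/17702)*13912 = (96 - 41405/17702)*13912 = (1657987/17702)*13912 = 11532957572/8851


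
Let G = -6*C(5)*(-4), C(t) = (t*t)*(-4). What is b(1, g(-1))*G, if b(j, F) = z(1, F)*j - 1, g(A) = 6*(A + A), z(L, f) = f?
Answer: 31200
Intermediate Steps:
C(t) = -4*t**2 (C(t) = t**2*(-4) = -4*t**2)
g(A) = 12*A (g(A) = 6*(2*A) = 12*A)
b(j, F) = -1 + F*j (b(j, F) = F*j - 1 = -1 + F*j)
G = -2400 (G = -(-24)*5**2*(-4) = -(-24)*25*(-4) = -6*(-100)*(-4) = 600*(-4) = -2400)
b(1, g(-1))*G = (-1 + (12*(-1))*1)*(-2400) = (-1 - 12*1)*(-2400) = (-1 - 12)*(-2400) = -13*(-2400) = 31200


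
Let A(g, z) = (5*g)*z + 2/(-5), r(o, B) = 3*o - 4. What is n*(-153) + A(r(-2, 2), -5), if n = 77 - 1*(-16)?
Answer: -69897/5 ≈ -13979.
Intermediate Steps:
r(o, B) = -4 + 3*o
n = 93 (n = 77 + 16 = 93)
A(g, z) = -2/5 + 5*g*z (A(g, z) = 5*g*z + 2*(-1/5) = 5*g*z - 2/5 = -2/5 + 5*g*z)
n*(-153) + A(r(-2, 2), -5) = 93*(-153) + (-2/5 + 5*(-4 + 3*(-2))*(-5)) = -14229 + (-2/5 + 5*(-4 - 6)*(-5)) = -14229 + (-2/5 + 5*(-10)*(-5)) = -14229 + (-2/5 + 250) = -14229 + 1248/5 = -69897/5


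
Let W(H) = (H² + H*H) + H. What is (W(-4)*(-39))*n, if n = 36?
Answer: -39312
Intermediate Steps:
W(H) = H + 2*H² (W(H) = (H² + H²) + H = 2*H² + H = H + 2*H²)
(W(-4)*(-39))*n = (-4*(1 + 2*(-4))*(-39))*36 = (-4*(1 - 8)*(-39))*36 = (-4*(-7)*(-39))*36 = (28*(-39))*36 = -1092*36 = -39312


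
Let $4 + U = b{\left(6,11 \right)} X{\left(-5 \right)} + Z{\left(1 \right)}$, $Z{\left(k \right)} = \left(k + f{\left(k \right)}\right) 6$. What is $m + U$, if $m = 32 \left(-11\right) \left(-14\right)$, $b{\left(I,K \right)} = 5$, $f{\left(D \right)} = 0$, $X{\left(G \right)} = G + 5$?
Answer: $4930$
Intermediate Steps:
$X{\left(G \right)} = 5 + G$
$Z{\left(k \right)} = 6 k$ ($Z{\left(k \right)} = \left(k + 0\right) 6 = k 6 = 6 k$)
$m = 4928$ ($m = \left(-352\right) \left(-14\right) = 4928$)
$U = 2$ ($U = -4 + \left(5 \left(5 - 5\right) + 6 \cdot 1\right) = -4 + \left(5 \cdot 0 + 6\right) = -4 + \left(0 + 6\right) = -4 + 6 = 2$)
$m + U = 4928 + 2 = 4930$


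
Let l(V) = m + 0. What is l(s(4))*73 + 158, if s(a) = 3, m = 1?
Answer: 231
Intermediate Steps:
l(V) = 1 (l(V) = 1 + 0 = 1)
l(s(4))*73 + 158 = 1*73 + 158 = 73 + 158 = 231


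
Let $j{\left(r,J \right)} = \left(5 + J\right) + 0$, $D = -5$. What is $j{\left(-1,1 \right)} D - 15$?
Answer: $-45$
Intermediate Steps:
$j{\left(r,J \right)} = 5 + J$
$j{\left(-1,1 \right)} D - 15 = \left(5 + 1\right) \left(-5\right) - 15 = 6 \left(-5\right) - 15 = -30 - 15 = -45$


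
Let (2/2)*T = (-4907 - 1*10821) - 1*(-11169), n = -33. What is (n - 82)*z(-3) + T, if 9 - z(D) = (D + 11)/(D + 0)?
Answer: -17702/3 ≈ -5900.7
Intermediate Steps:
T = -4559 (T = (-4907 - 1*10821) - 1*(-11169) = (-4907 - 10821) + 11169 = -15728 + 11169 = -4559)
z(D) = 9 - (11 + D)/D (z(D) = 9 - (D + 11)/(D + 0) = 9 - (11 + D)/D)
(n - 82)*z(-3) + T = (-33 - 82)*(8 - 11/(-3)) - 4559 = -115*(8 - 11*(-1/3)) - 4559 = -115*(8 + 11/3) - 4559 = -115*35/3 - 4559 = -4025/3 - 4559 = -17702/3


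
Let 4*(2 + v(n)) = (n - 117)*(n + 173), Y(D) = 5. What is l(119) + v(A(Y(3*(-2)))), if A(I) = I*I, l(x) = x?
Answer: -4437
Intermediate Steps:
A(I) = I²
v(n) = -2 + (-117 + n)*(173 + n)/4 (v(n) = -2 + ((n - 117)*(n + 173))/4 = -2 + ((-117 + n)*(173 + n))/4 = -2 + (-117 + n)*(173 + n)/4)
l(119) + v(A(Y(3*(-2)))) = 119 + (-20249/4 + 14*5² + (5²)²/4) = 119 + (-20249/4 + 14*25 + (¼)*25²) = 119 + (-20249/4 + 350 + (¼)*625) = 119 + (-20249/4 + 350 + 625/4) = 119 - 4556 = -4437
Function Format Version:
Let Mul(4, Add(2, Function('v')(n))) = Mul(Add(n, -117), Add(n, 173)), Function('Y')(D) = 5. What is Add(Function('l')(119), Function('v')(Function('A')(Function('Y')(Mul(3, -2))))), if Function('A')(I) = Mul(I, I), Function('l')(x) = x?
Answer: -4437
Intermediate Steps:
Function('A')(I) = Pow(I, 2)
Function('v')(n) = Add(-2, Mul(Rational(1, 4), Add(-117, n), Add(173, n))) (Function('v')(n) = Add(-2, Mul(Rational(1, 4), Mul(Add(n, -117), Add(n, 173)))) = Add(-2, Mul(Rational(1, 4), Mul(Add(-117, n), Add(173, n)))) = Add(-2, Mul(Rational(1, 4), Add(-117, n), Add(173, n))))
Add(Function('l')(119), Function('v')(Function('A')(Function('Y')(Mul(3, -2))))) = Add(119, Add(Rational(-20249, 4), Mul(14, Pow(5, 2)), Mul(Rational(1, 4), Pow(Pow(5, 2), 2)))) = Add(119, Add(Rational(-20249, 4), Mul(14, 25), Mul(Rational(1, 4), Pow(25, 2)))) = Add(119, Add(Rational(-20249, 4), 350, Mul(Rational(1, 4), 625))) = Add(119, Add(Rational(-20249, 4), 350, Rational(625, 4))) = Add(119, -4556) = -4437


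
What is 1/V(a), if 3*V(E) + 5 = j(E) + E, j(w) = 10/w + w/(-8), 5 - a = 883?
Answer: -5268/1357847 ≈ -0.0038797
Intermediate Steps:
a = -878 (a = 5 - 1*883 = 5 - 883 = -878)
j(w) = 10/w - w/8 (j(w) = 10/w + w*(-⅛) = 10/w - w/8)
V(E) = -5/3 + 7*E/24 + 10/(3*E) (V(E) = -5/3 + ((10/E - E/8) + E)/3 = -5/3 + (10/E + 7*E/8)/3 = -5/3 + (7*E/24 + 10/(3*E)) = -5/3 + 7*E/24 + 10/(3*E))
1/V(a) = 1/((1/24)*(80 - 40*(-878) + 7*(-878)²)/(-878)) = 1/((1/24)*(-1/878)*(80 + 35120 + 7*770884)) = 1/((1/24)*(-1/878)*(80 + 35120 + 5396188)) = 1/((1/24)*(-1/878)*5431388) = 1/(-1357847/5268) = -5268/1357847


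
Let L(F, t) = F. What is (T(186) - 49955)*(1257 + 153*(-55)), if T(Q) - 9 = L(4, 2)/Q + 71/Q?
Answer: 11082828033/31 ≈ 3.5751e+8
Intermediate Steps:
T(Q) = 9 + 75/Q (T(Q) = 9 + (4/Q + 71/Q) = 9 + 75/Q)
(T(186) - 49955)*(1257 + 153*(-55)) = ((9 + 75/186) - 49955)*(1257 + 153*(-55)) = ((9 + 75*(1/186)) - 49955)*(1257 - 8415) = ((9 + 25/62) - 49955)*(-7158) = (583/62 - 49955)*(-7158) = -3096627/62*(-7158) = 11082828033/31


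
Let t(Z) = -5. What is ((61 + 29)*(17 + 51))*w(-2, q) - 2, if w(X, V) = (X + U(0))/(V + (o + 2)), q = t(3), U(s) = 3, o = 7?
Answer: 1528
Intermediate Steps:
q = -5
w(X, V) = (3 + X)/(9 + V) (w(X, V) = (X + 3)/(V + (7 + 2)) = (3 + X)/(V + 9) = (3 + X)/(9 + V))
((61 + 29)*(17 + 51))*w(-2, q) - 2 = ((61 + 29)*(17 + 51))*((3 - 2)/(9 - 5)) - 2 = (90*68)*(1/4) - 2 = 6120*((¼)*1) - 2 = 6120*(¼) - 2 = 1530 - 2 = 1528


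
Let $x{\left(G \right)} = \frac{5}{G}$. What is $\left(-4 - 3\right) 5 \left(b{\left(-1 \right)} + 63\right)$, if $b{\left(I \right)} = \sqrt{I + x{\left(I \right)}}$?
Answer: $-2205 - 35 i \sqrt{6} \approx -2205.0 - 85.732 i$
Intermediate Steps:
$b{\left(I \right)} = \sqrt{I + \frac{5}{I}}$
$\left(-4 - 3\right) 5 \left(b{\left(-1 \right)} + 63\right) = \left(-4 - 3\right) 5 \left(\sqrt{-1 + \frac{5}{-1}} + 63\right) = \left(-7\right) 5 \left(\sqrt{-1 + 5 \left(-1\right)} + 63\right) = - 35 \left(\sqrt{-1 - 5} + 63\right) = - 35 \left(\sqrt{-6} + 63\right) = - 35 \left(i \sqrt{6} + 63\right) = - 35 \left(63 + i \sqrt{6}\right) = -2205 - 35 i \sqrt{6}$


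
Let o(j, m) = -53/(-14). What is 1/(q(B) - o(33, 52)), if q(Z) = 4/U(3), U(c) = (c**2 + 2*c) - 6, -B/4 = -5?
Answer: -126/421 ≈ -0.29929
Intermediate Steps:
B = 20 (B = -4*(-5) = 20)
U(c) = -6 + c**2 + 2*c
q(Z) = 4/9 (q(Z) = 4/(-6 + 3**2 + 2*3) = 4/(-6 + 9 + 6) = 4/9)
o(j, m) = 53/14 (o(j, m) = -53*(-1/14) = 53/14)
1/(q(B) - o(33, 52)) = 1/(4/9 - 1*53/14) = 1/(4/9 - 53/14) = 1/(-421/126) = -126/421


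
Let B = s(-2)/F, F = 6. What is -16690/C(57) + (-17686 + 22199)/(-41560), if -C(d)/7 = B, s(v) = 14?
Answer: 2080688063/2036440 ≈ 1021.7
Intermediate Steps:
B = 7/3 (B = 14/6 = 14*(⅙) = 7/3 ≈ 2.3333)
C(d) = -49/3 (C(d) = -7*7/3 = -49/3)
-16690/C(57) + (-17686 + 22199)/(-41560) = -16690/(-49/3) + (-17686 + 22199)/(-41560) = -16690*(-3/49) + 4513*(-1/41560) = 50070/49 - 4513/41560 = 2080688063/2036440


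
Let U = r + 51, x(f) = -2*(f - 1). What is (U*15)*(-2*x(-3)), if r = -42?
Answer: -2160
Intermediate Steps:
x(f) = 2 - 2*f (x(f) = -2*(-1 + f) = 2 - 2*f)
U = 9 (U = -42 + 51 = 9)
(U*15)*(-2*x(-3)) = (9*15)*(-2*(2 - 2*(-3))) = 135*(-2*(2 + 6)) = 135*(-2*8) = 135*(-16) = -2160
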